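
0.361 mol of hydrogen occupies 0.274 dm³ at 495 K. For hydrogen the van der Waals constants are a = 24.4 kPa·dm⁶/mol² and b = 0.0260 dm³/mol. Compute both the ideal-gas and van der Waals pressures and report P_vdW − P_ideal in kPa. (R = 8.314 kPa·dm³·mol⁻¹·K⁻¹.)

ΔP ≈ 150.0 kPa

Ideal: P_ideal = nRT/V = (0.361)(8.314)(495)/0.274 = 5422.15 kPa
vdW: P = nRT/(V − nb) − a n²/V² = 1485.67/0.264614 − 3.17983/0.0750760 = 5614.48 − 42.3548 = 5572.13 kPa
ΔP = 5572.13 − 5422.15 = 150.0 kPa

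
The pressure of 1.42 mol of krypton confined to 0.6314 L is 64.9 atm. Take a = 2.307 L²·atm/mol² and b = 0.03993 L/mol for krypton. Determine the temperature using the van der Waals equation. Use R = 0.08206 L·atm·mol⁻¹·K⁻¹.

T ≈ 377.6 K

T = (P + a n²/V²)(V − nb)/(nR)
P + a n²/V² = 64.9 + (2.307)(1.42)²/(0.6314)² = 76.569 atm
V − nb = 0.6314 − (1.42)(0.03993) = 0.57470 L
T = (76.569)(0.57470)/((1.42)(0.08206)) = 377.6 K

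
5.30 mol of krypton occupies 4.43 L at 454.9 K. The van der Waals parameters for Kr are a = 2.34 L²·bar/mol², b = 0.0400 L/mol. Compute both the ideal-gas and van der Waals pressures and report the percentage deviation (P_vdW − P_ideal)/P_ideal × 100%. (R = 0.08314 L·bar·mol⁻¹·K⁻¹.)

-2.38 %

Ideal: P_ideal = nRT/V = (5.30)(0.08314)(454.9)/4.43 = 45.2479 bar
vdW: P = nRT/(V − nb) − a n²/V² = 200.448/4.21800 − 65.7306/19.6249 = 47.5220 − 3.34935 = 44.1727 bar
% deviation = (44.1727 − 45.2479)/45.2479 × 100% = -2.38%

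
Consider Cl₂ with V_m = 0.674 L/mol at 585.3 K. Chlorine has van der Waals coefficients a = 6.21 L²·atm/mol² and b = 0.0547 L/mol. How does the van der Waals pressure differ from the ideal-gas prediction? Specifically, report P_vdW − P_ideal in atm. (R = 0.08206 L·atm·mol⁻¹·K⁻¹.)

Ideal: P_ideal = RT/V_m = (0.08206)(585.3)/0.674 = 71.2607 atm
vdW: P = RT/(V_m − b) − a/V_m² = 48.0297/0.619300 − 6.21/0.454276 = 77.5548 − 13.6701 = 63.8847 atm
ΔP = 63.8847 − 71.2607 = -7.376 atm

ΔP ≈ -7.376 atm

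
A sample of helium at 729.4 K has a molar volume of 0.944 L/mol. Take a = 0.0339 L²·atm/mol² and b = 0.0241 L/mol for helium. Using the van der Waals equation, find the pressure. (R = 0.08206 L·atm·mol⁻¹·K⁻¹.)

P ≈ 65.03 atm

P = RT/(V_m − b) − a/V_m²
RT/(V_m − b) = (0.08206)(729.4)/(0.944 − 0.0241) = 59.855/0.91990 = 65.067 atm
a/V_m² = 0.0339/(0.944)² = 0.038041 atm
P = 65.067 − 0.038041 = 65.03 atm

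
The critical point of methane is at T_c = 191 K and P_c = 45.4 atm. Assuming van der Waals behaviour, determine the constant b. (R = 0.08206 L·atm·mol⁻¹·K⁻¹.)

b ≈ 0.04315 L/mol

From T_c = 8a/(27Rb) and P_c = a/(27b²): b = R T_c/(8 P_c).
b = (0.08206)(191)/(8×45.4) = 15.673/363.20 = 0.04315 L/mol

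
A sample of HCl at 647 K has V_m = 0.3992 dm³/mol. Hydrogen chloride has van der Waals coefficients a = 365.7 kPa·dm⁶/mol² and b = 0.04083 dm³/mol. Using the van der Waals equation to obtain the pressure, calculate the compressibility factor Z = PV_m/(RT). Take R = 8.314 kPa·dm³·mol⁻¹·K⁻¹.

Z ≈ 0.9436

P = RT/(V_m − b) − a/V_m² = (8.314)(647)/(0.3992 − 0.04083) − 365.7/(0.3992)²
  = 5379.2/0.35837 − 2294.8 = 15010 − 2294.8 = 12715 kPa
Z = PV_m/(RT) = (12715)(0.3992)/((8.314)(647)) = 5075.8/5379.2 = 0.9436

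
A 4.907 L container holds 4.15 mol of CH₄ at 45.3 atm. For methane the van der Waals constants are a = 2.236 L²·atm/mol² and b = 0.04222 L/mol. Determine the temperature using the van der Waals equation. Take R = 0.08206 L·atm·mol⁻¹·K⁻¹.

T = (P + a n²/V²)(V − nb)/(nR)
P + a n²/V² = 45.3 + (2.236)(4.15)²/(4.907)² = 46.899 atm
V − nb = 4.907 − (4.15)(0.04222) = 4.7318 L
T = (46.899)(4.7318)/((4.15)(0.08206)) = 651.6 K

T ≈ 651.6 K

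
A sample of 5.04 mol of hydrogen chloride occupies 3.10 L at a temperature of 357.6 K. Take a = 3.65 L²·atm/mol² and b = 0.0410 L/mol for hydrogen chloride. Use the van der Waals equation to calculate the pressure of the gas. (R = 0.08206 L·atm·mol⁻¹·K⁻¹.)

P = nRT/(V − nb) − a n²/V²
nRT/(V − nb) = (5.04)(0.08206)(357.6)/(3.10 − 5.04×0.0410) = 147.90/2.8934 = 51.116 atm
a n²/V² = (3.65)(5.04)²/(3.10)² = 9.6479 atm
P = 51.116 − 9.6479 = 41.47 atm

P ≈ 41.47 atm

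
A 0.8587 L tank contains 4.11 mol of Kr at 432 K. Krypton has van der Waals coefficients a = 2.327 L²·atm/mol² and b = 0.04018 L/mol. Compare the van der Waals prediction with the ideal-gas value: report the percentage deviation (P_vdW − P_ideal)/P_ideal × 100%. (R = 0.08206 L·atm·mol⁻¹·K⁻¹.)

-7.61 %

Ideal: P_ideal = nRT/V = (4.11)(0.08206)(432)/0.8587 = 169.674 atm
vdW: P = nRT/(V − nb) − a n²/V² = 145.699/0.693560 − 39.3079/0.737366 = 210.074 − 53.3085 = 156.766 atm
% deviation = (156.766 − 169.674)/169.674 × 100% = -7.61%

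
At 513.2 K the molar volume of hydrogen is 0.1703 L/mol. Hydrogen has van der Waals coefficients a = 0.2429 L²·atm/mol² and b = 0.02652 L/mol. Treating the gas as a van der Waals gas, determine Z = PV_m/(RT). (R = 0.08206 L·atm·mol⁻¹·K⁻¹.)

Z ≈ 1.151

P = RT/(V_m − b) − a/V_m² = (0.08206)(513.2)/(0.1703 − 0.02652) − 0.2429/(0.1703)²
  = 42.113/0.14378 − 8.3753 = 292.90 − 8.3753 = 284.52 atm
Z = PV_m/(RT) = (284.52)(0.1703)/((0.08206)(513.2)) = 48.454/42.113 = 1.151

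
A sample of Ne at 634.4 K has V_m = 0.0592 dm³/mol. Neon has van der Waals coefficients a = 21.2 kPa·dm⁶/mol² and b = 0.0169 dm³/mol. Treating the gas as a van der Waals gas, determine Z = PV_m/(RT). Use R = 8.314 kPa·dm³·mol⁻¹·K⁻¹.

Z ≈ 1.332

P = RT/(V_m − b) − a/V_m² = (8.314)(634.4)/(0.0592 − 0.0169) − 21.2/(0.0592)²
  = 5274.4/0.042300 − 6049.1 = 124690 − 6049.1 = 118641 kPa
Z = PV_m/(RT) = (118641)(0.0592)/((8.314)(634.4)) = 7023.5/5274.4 = 1.332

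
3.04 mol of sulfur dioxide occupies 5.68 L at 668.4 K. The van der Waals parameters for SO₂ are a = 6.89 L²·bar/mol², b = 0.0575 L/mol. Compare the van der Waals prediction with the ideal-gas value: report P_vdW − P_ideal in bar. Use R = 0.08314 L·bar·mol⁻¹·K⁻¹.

Ideal: P_ideal = nRT/V = (3.04)(0.08314)(668.4)/5.68 = 29.7421 bar
vdW: P = nRT/(V − nb) − a n²/V² = 168.935/5.50520 − 63.6746/32.2624 = 30.6864 − 1.97365 = 28.7128 bar
ΔP = 28.7128 − 29.7421 = -1.029 bar

ΔP ≈ -1.029 bar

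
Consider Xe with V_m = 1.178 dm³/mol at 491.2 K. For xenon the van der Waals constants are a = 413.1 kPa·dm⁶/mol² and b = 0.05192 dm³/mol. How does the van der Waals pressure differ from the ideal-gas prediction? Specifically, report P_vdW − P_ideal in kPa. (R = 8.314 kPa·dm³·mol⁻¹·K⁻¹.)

Ideal: P_ideal = RT/V_m = (8.314)(491.2)/1.178 = 3466.75 kPa
vdW: P = RT/(V_m − b) − a/V_m² = 4083.84/1.12608 − 413.1/1.38768 = 3626.60 − 297.691 = 3328.91 kPa
ΔP = 3328.91 − 3466.75 = -137.8 kPa

ΔP ≈ -137.8 kPa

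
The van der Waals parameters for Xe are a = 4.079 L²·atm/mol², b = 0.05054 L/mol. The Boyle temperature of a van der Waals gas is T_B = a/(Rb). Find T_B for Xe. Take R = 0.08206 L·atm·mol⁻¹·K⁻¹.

T_B ≈ 983.5 K

For a van der Waals gas the second virial coefficient B₂ = b − a/(RT) vanishes at T_B = a/(Rb).
T_B = 4.079/(0.08206×0.05054) = 4.079/0.0041473 = 983.5 K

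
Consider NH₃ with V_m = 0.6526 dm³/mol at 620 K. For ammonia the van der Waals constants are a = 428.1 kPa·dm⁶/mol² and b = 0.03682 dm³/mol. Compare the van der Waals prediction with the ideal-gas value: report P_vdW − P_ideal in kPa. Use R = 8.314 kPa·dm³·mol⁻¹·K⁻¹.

Ideal: P_ideal = RT/V_m = (8.314)(620)/0.6526 = 7898.68 kPa
vdW: P = RT/(V_m − b) − a/V_m² = 5154.68/0.615780 − 428.1/0.425887 = 8370.98 − 1005.20 = 7365.78 kPa
ΔP = 7365.78 − 7898.68 = -532.9 kPa

ΔP ≈ -532.9 kPa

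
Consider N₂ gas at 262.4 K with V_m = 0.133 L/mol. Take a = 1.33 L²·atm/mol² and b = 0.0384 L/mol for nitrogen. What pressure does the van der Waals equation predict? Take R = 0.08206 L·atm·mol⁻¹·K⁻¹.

P ≈ 152.4 atm

P = RT/(V_m − b) − a/V_m²
RT/(V_m − b) = (0.08206)(262.4)/(0.133 − 0.0384) = 21.533/0.094600 = 227.62 atm
a/V_m² = 1.33/(0.133)² = 75.188 atm
P = 227.62 − 75.188 = 152.4 atm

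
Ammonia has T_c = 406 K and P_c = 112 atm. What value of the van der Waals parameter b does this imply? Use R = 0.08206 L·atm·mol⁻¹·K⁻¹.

b ≈ 0.03718 L/mol

From T_c = 8a/(27Rb) and P_c = a/(27b²): b = R T_c/(8 P_c).
b = (0.08206)(406)/(8×112) = 33.316/896.00 = 0.03718 L/mol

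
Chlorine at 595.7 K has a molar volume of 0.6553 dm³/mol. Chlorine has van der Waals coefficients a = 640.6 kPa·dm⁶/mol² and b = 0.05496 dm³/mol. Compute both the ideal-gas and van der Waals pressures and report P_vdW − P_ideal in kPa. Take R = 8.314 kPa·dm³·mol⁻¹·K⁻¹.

Ideal: P_ideal = RT/V_m = (8.314)(595.7)/0.6553 = 7557.84 kPa
vdW: P = RT/(V_m − b) − a/V_m² = 4952.65/0.600340 − 640.6/0.429418 = 8249.74 − 1491.79 = 6757.95 kPa
ΔP = 6757.95 − 7557.84 = -799.9 kPa

ΔP ≈ -799.9 kPa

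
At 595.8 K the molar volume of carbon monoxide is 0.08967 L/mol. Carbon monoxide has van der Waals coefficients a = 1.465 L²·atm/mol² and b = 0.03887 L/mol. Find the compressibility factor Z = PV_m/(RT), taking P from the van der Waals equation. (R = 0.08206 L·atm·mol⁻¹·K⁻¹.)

P = RT/(V_m − b) − a/V_m² = (0.08206)(595.8)/(0.08967 − 0.03887) − 1.465/(0.08967)²
  = 48.891/0.050800 − 182.20 = 962.42 − 182.20 = 780.22 atm
Z = PV_m/(RT) = (780.22)(0.08967)/((0.08206)(595.8)) = 69.962/48.891 = 1.431

Z ≈ 1.431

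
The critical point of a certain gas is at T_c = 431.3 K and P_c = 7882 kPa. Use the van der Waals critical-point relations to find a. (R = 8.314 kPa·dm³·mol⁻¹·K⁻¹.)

a ≈ 688.2 kPa·dm⁶/mol²

From T_c = 8a/(27Rb) and P_c = a/(27b²): a = 27 R² T_c²/(64 P_c).
a = 27×(8.314)²×(431.3)²/(64×7882) = 347170425/504448 = 688.2 kPa·dm⁶/mol²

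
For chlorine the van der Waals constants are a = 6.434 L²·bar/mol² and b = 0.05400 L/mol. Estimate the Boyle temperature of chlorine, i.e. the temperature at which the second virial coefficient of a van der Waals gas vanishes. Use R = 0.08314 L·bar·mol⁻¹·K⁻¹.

For a van der Waals gas the second virial coefficient B₂ = b − a/(RT) vanishes at T_B = a/(Rb).
T_B = 6.434/(0.08314×0.05400) = 6.434/0.0044896 = 1433 K

T_B ≈ 1433 K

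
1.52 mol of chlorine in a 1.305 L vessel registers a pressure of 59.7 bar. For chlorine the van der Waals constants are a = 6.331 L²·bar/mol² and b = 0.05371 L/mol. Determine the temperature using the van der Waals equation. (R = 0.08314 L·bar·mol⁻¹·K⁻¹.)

T = (P + a n²/V²)(V − nb)/(nR)
P + a n²/V² = 59.7 + (6.331)(1.52)²/(1.305)² = 68.289 bar
V − nb = 1.305 − (1.52)(0.05371) = 1.2234 L
T = (68.289)(1.2234)/((1.52)(0.08314)) = 661.1 K

T ≈ 661.1 K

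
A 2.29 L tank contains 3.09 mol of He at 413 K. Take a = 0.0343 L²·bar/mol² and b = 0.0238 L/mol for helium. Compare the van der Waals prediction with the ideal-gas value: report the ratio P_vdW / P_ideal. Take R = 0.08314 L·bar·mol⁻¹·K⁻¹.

P_vdW / P_ideal ≈ 1.032

Ideal: P_ideal = nRT/V = (3.09)(0.08314)(413)/2.29 = 46.3322 bar
vdW: P = nRT/(V − nb) − a n²/V² = 106.101/2.21646 − 0.327500/5.24410 = 47.8696 − 0.0624511 = 47.8071 bar
Ratio = 47.8071/46.3322 = 1.032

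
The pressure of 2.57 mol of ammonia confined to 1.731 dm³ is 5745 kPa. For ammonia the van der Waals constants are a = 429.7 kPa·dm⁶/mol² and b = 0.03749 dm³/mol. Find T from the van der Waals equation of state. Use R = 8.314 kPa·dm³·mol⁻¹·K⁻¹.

T ≈ 512.0 K

T = (P + a n²/V²)(V − nb)/(nR)
P + a n²/V² = 5745 + (429.7)(2.57)²/(1.731)² = 6692.2 kPa
V − nb = 1.731 − (2.57)(0.03749) = 1.6347 dm³
T = (6692.2)(1.6347)/((2.57)(8.314)) = 512.0 K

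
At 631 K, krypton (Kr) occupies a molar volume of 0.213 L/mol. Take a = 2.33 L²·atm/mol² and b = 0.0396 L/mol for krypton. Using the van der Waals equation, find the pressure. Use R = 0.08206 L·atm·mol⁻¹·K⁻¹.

P = RT/(V_m − b) − a/V_m²
RT/(V_m − b) = (0.08206)(631)/(0.213 − 0.0396) = 51.780/0.17340 = 298.62 atm
a/V_m² = 2.33/(0.213)² = 51.357 atm
P = 298.62 − 51.357 = 247.3 atm

P ≈ 247.3 atm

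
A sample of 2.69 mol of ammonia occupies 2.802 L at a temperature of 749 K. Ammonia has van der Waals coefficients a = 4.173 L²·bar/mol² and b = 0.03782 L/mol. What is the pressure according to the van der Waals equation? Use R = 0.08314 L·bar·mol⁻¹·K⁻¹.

P ≈ 58.19 bar

P = nRT/(V − nb) − a n²/V²
nRT/(V − nb) = (2.69)(0.08314)(749)/(2.802 − 2.69×0.03782) = 167.51/2.7003 = 62.034 bar
a n²/V² = (4.173)(2.69)²/(2.802)² = 3.8461 bar
P = 62.034 − 3.8461 = 58.19 bar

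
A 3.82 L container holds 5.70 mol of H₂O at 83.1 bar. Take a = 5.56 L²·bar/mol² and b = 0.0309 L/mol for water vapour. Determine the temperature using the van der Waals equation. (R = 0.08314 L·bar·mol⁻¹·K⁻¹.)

T = (P + a n²/V²)(V − nb)/(nR)
P + a n²/V² = 83.1 + (5.56)(5.70)²/(3.82)² = 95.479 bar
V − nb = 3.82 − (5.70)(0.0309) = 3.6439 L
T = (95.479)(3.6439)/((5.70)(0.08314)) = 734.2 K

T ≈ 734.2 K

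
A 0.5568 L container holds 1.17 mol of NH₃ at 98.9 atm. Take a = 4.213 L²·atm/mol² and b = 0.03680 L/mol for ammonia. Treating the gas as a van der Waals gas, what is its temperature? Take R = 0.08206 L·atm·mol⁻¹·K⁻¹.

T ≈ 628.7 K

T = (P + a n²/V²)(V − nb)/(nR)
P + a n²/V² = 98.9 + (4.213)(1.17)²/(0.5568)² = 117.50 atm
V − nb = 0.5568 − (1.17)(0.03680) = 0.51374 L
T = (117.50)(0.51374)/((1.17)(0.08206)) = 628.7 K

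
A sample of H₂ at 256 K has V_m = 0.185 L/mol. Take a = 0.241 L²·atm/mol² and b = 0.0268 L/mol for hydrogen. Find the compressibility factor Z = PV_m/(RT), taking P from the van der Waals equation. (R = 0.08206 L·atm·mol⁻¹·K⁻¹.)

Z ≈ 1.107

P = RT/(V_m − b) − a/V_m² = (0.08206)(256)/(0.185 − 0.0268) − 0.241/(0.185)²
  = 21.007/0.15820 − 7.0416 = 132.79 − 7.0416 = 125.75 atm
Z = PV_m/(RT) = (125.75)(0.185)/((0.08206)(256)) = 23.264/21.007 = 1.107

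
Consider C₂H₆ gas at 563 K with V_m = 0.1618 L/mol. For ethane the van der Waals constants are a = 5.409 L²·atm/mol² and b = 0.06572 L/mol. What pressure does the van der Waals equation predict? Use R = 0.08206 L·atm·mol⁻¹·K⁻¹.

P ≈ 274.2 atm

P = RT/(V_m − b) − a/V_m²
RT/(V_m − b) = (0.08206)(563)/(0.1618 − 0.06572) = 46.200/0.096080 = 480.85 atm
a/V_m² = 5.409/(0.1618)² = 206.61 atm
P = 480.85 − 206.61 = 274.2 atm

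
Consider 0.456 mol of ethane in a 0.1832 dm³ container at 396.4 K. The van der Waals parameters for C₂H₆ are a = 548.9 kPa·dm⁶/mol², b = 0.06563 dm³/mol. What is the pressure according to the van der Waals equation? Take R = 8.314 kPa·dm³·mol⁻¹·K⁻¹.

P = nRT/(V − nb) − a n²/V²
nRT/(V − nb) = (0.456)(8.314)(396.4)/(0.1832 − 0.456×0.06563) = 1502.8/0.15327 = 9804.9 kPa
a n²/V² = (548.9)(0.456)²/(0.1832)² = 3400.7 kPa
P = 9804.9 − 3400.7 = 6404 kPa

P ≈ 6404 kPa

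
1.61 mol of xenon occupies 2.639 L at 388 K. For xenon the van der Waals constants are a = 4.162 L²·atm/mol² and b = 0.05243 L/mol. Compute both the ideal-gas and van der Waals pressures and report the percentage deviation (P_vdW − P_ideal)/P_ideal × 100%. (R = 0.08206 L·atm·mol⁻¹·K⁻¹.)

Ideal: P_ideal = nRT/V = (1.61)(0.08206)(388)/2.639 = 19.4245 atm
vdW: P = nRT/(V − nb) − a n²/V² = 51.2612/2.55459 − 10.7883/6.96432 = 20.0663 − 1.54908 = 18.5172 atm
% deviation = (18.5172 − 19.4245)/19.4245 × 100% = -4.67%

-4.67 %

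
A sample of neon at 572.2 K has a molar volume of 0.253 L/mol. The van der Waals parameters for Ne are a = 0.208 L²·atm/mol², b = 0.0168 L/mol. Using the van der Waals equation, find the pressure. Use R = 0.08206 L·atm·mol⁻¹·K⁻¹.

P = RT/(V_m − b) − a/V_m²
RT/(V_m − b) = (0.08206)(572.2)/(0.253 − 0.0168) = 46.955/0.23620 = 198.79 atm
a/V_m² = 0.208/(0.253)² = 3.2495 atm
P = 198.79 − 3.2495 = 195.5 atm

P ≈ 195.5 atm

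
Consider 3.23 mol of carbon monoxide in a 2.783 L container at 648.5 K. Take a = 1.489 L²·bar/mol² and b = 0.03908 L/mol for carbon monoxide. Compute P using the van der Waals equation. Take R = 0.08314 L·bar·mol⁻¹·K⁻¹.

P = nRT/(V − nb) − a n²/V²
nRT/(V − nb) = (3.23)(0.08314)(648.5)/(2.783 − 3.23×0.03908) = 174.15/2.6568 = 65.549 bar
a n²/V² = (1.489)(3.23)²/(2.783)² = 2.0057 bar
P = 65.549 − 2.0057 = 63.54 bar

P ≈ 63.54 bar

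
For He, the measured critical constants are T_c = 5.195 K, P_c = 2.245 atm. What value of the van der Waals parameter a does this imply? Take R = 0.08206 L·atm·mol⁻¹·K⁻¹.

From T_c = 8a/(27Rb) and P_c = a/(27b²): a = 27 R² T_c²/(64 P_c).
a = 27×(0.08206)²×(5.195)²/(64×2.245) = 4.9068/143.68 = 0.03415 L²·atm/mol²

a ≈ 0.03415 L²·atm/mol²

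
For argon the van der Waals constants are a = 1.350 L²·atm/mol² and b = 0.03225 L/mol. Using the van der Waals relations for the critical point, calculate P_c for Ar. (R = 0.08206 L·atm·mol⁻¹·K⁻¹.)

P_c ≈ 48.07 atm

For a van der Waals gas, P_c = a/(27b²).
P_c = 1.350/(27×(0.03225)²) = 1.350/0.028082 = 48.07 atm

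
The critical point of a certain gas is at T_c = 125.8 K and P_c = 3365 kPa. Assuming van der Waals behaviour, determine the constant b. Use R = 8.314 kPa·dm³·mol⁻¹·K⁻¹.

From T_c = 8a/(27Rb) and P_c = a/(27b²): b = R T_c/(8 P_c).
b = (8.314)(125.8)/(8×3365) = 1045.9/26920 = 0.03885 dm³/mol

b ≈ 0.03885 dm³/mol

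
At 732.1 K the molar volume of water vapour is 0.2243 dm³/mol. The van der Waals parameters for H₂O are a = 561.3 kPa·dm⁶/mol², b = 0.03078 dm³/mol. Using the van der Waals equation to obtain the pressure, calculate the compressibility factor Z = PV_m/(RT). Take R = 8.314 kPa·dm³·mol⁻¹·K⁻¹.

Z ≈ 0.7479

P = RT/(V_m − b) − a/V_m² = (8.314)(732.1)/(0.2243 − 0.03078) − 561.3/(0.2243)²
  = 6086.7/0.19352 − 11157 = 31453 − 11157 = 20296 kPa
Z = PV_m/(RT) = (20296)(0.2243)/((8.314)(732.1)) = 4552.4/6086.7 = 0.7479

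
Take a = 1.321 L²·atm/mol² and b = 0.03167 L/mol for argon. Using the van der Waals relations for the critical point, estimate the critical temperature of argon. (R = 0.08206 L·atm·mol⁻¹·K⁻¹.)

T_c ≈ 150.6 K

For a van der Waals gas, T_c = 8a/(27Rb).
T_c = 8×1.321/(27×0.08206×0.03167) = 10.568/0.070169 = 150.6 K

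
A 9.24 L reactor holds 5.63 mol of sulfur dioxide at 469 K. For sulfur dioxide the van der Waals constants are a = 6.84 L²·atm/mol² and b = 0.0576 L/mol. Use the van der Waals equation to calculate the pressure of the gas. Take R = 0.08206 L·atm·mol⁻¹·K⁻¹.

P = nRT/(V − nb) − a n²/V²
nRT/(V − nb) = (5.63)(0.08206)(469)/(9.24 − 5.63×0.0576) = 216.68/8.9157 = 24.303 atm
a n²/V² = (6.84)(5.63)²/(9.24)² = 2.5394 atm
P = 24.303 − 2.5394 = 21.76 atm

P ≈ 21.76 atm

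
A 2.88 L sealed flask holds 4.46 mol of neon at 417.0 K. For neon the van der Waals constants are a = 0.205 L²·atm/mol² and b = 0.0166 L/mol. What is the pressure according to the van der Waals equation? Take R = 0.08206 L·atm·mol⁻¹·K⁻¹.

P ≈ 53.90 atm

P = nRT/(V − nb) − a n²/V²
nRT/(V − nb) = (4.46)(0.08206)(417.0)/(2.88 − 4.46×0.0166) = 152.62/2.8060 = 54.391 atm
a n²/V² = (0.205)(4.46)²/(2.88)² = 0.49163 atm
P = 54.391 − 0.49163 = 53.90 atm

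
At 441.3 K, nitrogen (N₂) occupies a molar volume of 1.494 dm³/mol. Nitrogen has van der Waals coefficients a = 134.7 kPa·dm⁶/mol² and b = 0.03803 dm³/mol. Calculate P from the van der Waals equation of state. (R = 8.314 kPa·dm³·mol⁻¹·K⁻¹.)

P ≈ 2460 kPa

P = RT/(V_m − b) − a/V_m²
RT/(V_m − b) = (8.314)(441.3)/(1.494 − 0.03803) = 3669.0/1.4560 = 2519.9 kPa
a/V_m² = 134.7/(1.494)² = 60.348 kPa
P = 2519.9 − 60.348 = 2460 kPa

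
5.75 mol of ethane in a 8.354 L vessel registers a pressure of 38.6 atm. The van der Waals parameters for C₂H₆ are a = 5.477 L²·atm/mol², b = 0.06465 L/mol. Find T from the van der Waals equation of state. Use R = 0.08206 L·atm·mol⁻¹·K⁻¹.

T ≈ 696.9 K

T = (P + a n²/V²)(V − nb)/(nR)
P + a n²/V² = 38.6 + (5.477)(5.75)²/(8.354)² = 41.195 atm
V − nb = 8.354 − (5.75)(0.06465) = 7.9823 L
T = (41.195)(7.9823)/((5.75)(0.08206)) = 696.9 K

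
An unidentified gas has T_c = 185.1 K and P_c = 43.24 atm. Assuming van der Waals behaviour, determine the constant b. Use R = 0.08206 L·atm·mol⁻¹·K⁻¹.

From T_c = 8a/(27Rb) and P_c = a/(27b²): b = R T_c/(8 P_c).
b = (0.08206)(185.1)/(8×43.24) = 15.189/345.92 = 0.04391 L/mol

b ≈ 0.04391 L/mol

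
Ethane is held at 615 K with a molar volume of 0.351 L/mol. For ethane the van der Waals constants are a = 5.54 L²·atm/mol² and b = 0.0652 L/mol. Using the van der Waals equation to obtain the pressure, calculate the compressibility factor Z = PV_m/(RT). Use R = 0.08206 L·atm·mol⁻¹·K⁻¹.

Z ≈ 0.9154

P = RT/(V_m − b) − a/V_m² = (0.08206)(615)/(0.351 − 0.0652) − 5.54/(0.351)²
  = 50.467/0.28580 − 44.967 = 176.58 − 44.967 = 131.61 atm
Z = PV_m/(RT) = (131.61)(0.351)/((0.08206)(615)) = 46.195/50.467 = 0.9154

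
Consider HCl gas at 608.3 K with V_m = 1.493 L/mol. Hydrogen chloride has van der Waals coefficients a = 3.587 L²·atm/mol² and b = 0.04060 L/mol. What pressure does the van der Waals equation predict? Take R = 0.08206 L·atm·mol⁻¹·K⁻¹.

P ≈ 32.76 atm

P = RT/(V_m − b) − a/V_m²
RT/(V_m − b) = (0.08206)(608.3)/(1.493 − 0.04060) = 49.917/1.4524 = 34.369 atm
a/V_m² = 3.587/(1.493)² = 1.6092 atm
P = 34.369 − 1.6092 = 32.76 atm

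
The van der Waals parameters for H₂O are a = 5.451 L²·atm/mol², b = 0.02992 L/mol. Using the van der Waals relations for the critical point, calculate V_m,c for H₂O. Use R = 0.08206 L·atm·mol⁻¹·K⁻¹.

For a van der Waals gas, V_m,c = 3b.
V_m,c = 3×0.02992 = 0.08976 L/mol

V_m,c ≈ 0.08976 L/mol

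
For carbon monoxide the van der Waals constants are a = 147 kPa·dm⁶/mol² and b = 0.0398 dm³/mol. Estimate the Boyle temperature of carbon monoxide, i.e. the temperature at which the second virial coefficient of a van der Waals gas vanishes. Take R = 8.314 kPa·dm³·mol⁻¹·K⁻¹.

For a van der Waals gas the second virial coefficient B₂ = b − a/(RT) vanishes at T_B = a/(Rb).
T_B = 147/(8.314×0.0398) = 147/0.33090 = 444.2 K

T_B ≈ 444.2 K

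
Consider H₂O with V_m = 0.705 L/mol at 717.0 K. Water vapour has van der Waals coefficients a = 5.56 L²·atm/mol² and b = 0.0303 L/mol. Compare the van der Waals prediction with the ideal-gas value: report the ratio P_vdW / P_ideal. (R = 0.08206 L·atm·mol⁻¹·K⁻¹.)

P_vdW / P_ideal ≈ 0.9109

Ideal: P_ideal = RT/V_m = (0.08206)(717.0)/0.705 = 83.4568 atm
vdW: P = RT/(V_m − b) − a/V_m² = 58.8370/0.674700 − 5.56/0.497025 = 87.2047 − 11.1866 = 76.0181 atm
Ratio = 76.0181/83.4568 = 0.9109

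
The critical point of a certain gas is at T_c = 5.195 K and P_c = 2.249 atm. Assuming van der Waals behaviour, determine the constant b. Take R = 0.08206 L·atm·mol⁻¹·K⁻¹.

From T_c = 8a/(27Rb) and P_c = a/(27b²): b = R T_c/(8 P_c).
b = (0.08206)(5.195)/(8×2.249) = 0.42630/17.992 = 0.02369 L/mol

b ≈ 0.02369 L/mol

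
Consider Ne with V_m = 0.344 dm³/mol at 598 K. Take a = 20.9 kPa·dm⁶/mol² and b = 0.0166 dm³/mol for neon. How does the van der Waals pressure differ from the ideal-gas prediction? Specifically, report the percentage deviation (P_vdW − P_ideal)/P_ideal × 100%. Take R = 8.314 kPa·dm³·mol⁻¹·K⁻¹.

3.85 %

Ideal: P_ideal = RT/V_m = (8.314)(598)/0.344 = 14452.8 kPa
vdW: P = RT/(V_m − b) − a/V_m² = 4971.77/0.327400 − 20.9/0.118336 = 15185.6 − 176.616 = 15009.0 kPa
% deviation = (15009.0 − 14452.8)/14452.8 × 100% = 3.85%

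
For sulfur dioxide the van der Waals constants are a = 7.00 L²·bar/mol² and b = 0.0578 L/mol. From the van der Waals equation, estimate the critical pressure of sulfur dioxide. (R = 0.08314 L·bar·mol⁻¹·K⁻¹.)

P_c ≈ 77.60 bar

For a van der Waals gas, P_c = a/(27b²).
P_c = 7.00/(27×(0.0578)²) = 7.00/0.090203 = 77.60 bar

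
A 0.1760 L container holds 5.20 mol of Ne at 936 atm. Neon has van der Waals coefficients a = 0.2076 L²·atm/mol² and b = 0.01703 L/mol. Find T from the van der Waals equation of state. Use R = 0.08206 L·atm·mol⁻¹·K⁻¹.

T ≈ 228.9 K

T = (P + a n²/V²)(V − nb)/(nR)
P + a n²/V² = 936 + (0.2076)(5.20)²/(0.1760)² = 1117.2 atm
V − nb = 0.1760 − (5.20)(0.01703) = 0.087444 L
T = (1117.2)(0.087444)/((5.20)(0.08206)) = 228.9 K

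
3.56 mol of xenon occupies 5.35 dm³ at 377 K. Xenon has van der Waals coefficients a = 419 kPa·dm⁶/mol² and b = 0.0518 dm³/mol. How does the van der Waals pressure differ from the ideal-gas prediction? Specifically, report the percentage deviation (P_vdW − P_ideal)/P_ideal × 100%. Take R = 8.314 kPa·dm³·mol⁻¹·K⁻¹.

-5.33 %

Ideal: P_ideal = nRT/V = (3.56)(8.314)(377)/5.35 = 2085.68 kPa
vdW: P = nRT/(V − nb) − a n²/V² = 11158.4/5.16559 − 5310.24/28.6225 = 2160.14 − 185.527 = 1974.61 kPa
% deviation = (1974.61 − 2085.68)/2085.68 × 100% = -5.33%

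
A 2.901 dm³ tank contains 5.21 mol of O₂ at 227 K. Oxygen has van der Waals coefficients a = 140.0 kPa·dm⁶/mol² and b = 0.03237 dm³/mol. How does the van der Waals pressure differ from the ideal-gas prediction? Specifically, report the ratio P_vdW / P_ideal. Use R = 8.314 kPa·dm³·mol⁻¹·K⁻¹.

P_vdW / P_ideal ≈ 0.9285

Ideal: P_ideal = nRT/V = (5.21)(8.314)(227)/2.901 = 3389.42 kPa
vdW: P = nRT/(V − nb) − a n²/V² = 9832.72/2.73235 − 3800.17/8.41580 = 3598.63 − 451.552 = 3147.08 kPa
Ratio = 3147.08/3389.42 = 0.9285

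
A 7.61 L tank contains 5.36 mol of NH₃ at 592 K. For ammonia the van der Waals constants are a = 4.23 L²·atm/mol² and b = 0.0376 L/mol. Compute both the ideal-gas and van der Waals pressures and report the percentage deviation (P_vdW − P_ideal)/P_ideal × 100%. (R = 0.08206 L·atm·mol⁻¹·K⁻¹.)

-3.41 %

Ideal: P_ideal = nRT/V = (5.36)(0.08206)(592)/7.61 = 34.2163 atm
vdW: P = nRT/(V − nb) − a n²/V² = 260.386/7.40846 − 121.526/57.9121 = 35.1471 − 2.09846 = 33.0486 atm
% deviation = (33.0486 − 34.2163)/34.2163 × 100% = -3.41%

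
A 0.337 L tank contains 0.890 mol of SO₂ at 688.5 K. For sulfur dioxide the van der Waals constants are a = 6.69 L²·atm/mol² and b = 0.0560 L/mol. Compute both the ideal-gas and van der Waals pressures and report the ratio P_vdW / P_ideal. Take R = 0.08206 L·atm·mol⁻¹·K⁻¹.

P_vdW / P_ideal ≈ 0.8608

Ideal: P_ideal = nRT/V = (0.890)(0.08206)(688.5)/0.337 = 149.209 atm
vdW: P = nRT/(V − nb) − a n²/V² = 50.2835/0.287160 − 5.29915/0.113569 = 175.106 − 46.6602 = 128.446 atm
Ratio = 128.446/149.209 = 0.8608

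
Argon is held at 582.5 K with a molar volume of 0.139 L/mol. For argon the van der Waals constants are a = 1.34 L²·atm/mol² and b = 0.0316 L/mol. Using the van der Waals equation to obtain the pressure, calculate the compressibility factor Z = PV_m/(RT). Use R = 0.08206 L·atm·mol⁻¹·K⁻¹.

P = RT/(V_m − b) − a/V_m² = (0.08206)(582.5)/(0.139 − 0.0316) − 1.34/(0.139)²
  = 47.800/0.10740 − 69.355 = 445.07 − 69.355 = 375.72 atm
Z = PV_m/(RT) = (375.72)(0.139)/((0.08206)(582.5)) = 52.225/47.800 = 1.093

Z ≈ 1.093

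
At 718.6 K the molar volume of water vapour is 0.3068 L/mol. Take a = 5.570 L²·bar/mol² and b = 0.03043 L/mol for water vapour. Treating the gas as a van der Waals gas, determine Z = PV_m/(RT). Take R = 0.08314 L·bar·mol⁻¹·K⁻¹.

P = RT/(V_m − b) − a/V_m² = (0.08314)(718.6)/(0.3068 − 0.03043) − 5.570/(0.3068)²
  = 59.744/0.27637 − 59.176 = 216.17 − 59.176 = 156.99 bar
Z = PV_m/(RT) = (156.99)(0.3068)/((0.08314)(718.6)) = 48.165/59.744 = 0.8062

Z ≈ 0.8062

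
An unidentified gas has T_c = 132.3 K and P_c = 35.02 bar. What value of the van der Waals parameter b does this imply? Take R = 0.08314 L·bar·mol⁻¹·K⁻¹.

From T_c = 8a/(27Rb) and P_c = a/(27b²): b = R T_c/(8 P_c).
b = (0.08314)(132.3)/(8×35.02) = 10.999/280.16 = 0.03926 L/mol

b ≈ 0.03926 L/mol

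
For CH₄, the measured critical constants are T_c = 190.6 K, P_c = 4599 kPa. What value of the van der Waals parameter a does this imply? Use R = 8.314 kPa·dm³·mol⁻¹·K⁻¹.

From T_c = 8a/(27Rb) and P_c = a/(27b²): a = 27 R² T_c²/(64 P_c).
a = 27×(8.314)²×(190.6)²/(64×4599) = 67799985/294336 = 230.3 kPa·dm⁶/mol²

a ≈ 230.3 kPa·dm⁶/mol²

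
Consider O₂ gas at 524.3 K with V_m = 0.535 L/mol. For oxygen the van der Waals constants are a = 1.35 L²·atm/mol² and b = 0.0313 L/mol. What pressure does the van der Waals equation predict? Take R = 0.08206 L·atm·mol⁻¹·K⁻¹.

P ≈ 80.70 atm

P = RT/(V_m − b) − a/V_m²
RT/(V_m − b) = (0.08206)(524.3)/(0.535 − 0.0313) = 43.024/0.50370 = 85.416 atm
a/V_m² = 1.35/(0.535)² = 4.7166 atm
P = 85.416 − 4.7166 = 80.70 atm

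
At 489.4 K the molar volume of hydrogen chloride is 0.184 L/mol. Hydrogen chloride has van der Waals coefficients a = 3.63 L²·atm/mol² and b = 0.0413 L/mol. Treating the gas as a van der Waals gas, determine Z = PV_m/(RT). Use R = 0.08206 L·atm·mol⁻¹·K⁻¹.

Z ≈ 0.7982

P = RT/(V_m − b) − a/V_m² = (0.08206)(489.4)/(0.184 − 0.0413) − 3.63/(0.184)²
  = 40.160/0.14270 − 107.22 = 281.43 − 107.22 = 174.21 atm
Z = PV_m/(RT) = (174.21)(0.184)/((0.08206)(489.4)) = 32.055/40.160 = 0.7982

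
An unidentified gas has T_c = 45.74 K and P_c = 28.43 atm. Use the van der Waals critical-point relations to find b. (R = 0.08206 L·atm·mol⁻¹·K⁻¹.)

From T_c = 8a/(27Rb) and P_c = a/(27b²): b = R T_c/(8 P_c).
b = (0.08206)(45.74)/(8×28.43) = 3.7534/227.44 = 0.01650 L/mol

b ≈ 0.01650 L/mol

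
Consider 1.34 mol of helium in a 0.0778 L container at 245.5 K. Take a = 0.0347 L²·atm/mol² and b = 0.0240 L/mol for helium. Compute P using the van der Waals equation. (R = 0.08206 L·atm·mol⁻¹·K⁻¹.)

P ≈ 581.2 atm

P = nRT/(V − nb) − a n²/V²
nRT/(V − nb) = (1.34)(0.08206)(245.5)/(0.0778 − 1.34×0.0240) = 26.995/0.045640 = 591.48 atm
a n²/V² = (0.0347)(1.34)²/(0.0778)² = 10.294 atm
P = 591.48 − 10.294 = 581.2 atm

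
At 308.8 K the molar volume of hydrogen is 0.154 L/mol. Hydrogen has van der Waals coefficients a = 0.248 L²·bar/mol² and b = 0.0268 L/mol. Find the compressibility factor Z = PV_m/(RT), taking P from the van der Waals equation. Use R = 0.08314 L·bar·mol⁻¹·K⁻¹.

Z ≈ 1.148

P = RT/(V_m − b) − a/V_m² = (0.08314)(308.8)/(0.154 − 0.0268) − 0.248/(0.154)²
  = 25.674/0.12720 − 10.457 = 201.84 − 10.457 = 191.38 bar
Z = PV_m/(RT) = (191.38)(0.154)/((0.08314)(308.8)) = 29.473/25.674 = 1.148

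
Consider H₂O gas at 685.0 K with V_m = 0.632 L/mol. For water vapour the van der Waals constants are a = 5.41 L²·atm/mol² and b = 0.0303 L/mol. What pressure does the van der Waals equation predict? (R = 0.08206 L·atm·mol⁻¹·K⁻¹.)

P ≈ 79.88 atm

P = RT/(V_m − b) − a/V_m²
RT/(V_m − b) = (0.08206)(685.0)/(0.632 − 0.0303) = 56.211/0.60170 = 93.420 atm
a/V_m² = 5.41/(0.632)² = 13.545 atm
P = 93.420 − 13.545 = 79.88 atm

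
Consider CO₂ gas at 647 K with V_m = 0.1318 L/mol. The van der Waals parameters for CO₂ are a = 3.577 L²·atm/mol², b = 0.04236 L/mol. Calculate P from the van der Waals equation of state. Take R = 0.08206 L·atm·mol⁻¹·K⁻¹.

P ≈ 387.7 atm

P = RT/(V_m − b) − a/V_m²
RT/(V_m − b) = (0.08206)(647)/(0.1318 − 0.04236) = 53.093/0.089440 = 593.62 atm
a/V_m² = 3.577/(0.1318)² = 205.92 atm
P = 593.62 − 205.92 = 387.7 atm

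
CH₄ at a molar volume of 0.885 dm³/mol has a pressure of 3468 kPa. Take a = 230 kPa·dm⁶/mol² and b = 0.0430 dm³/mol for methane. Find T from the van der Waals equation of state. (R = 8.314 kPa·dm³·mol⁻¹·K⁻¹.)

T = (P + a/V_m²)(V_m − b)/R
P + a/V_m² = 3468 + 230/(0.885)² = 3761.7 kPa
V_m − b = 0.885 − 0.0430 = 0.84200 dm³/mol
T = (3761.7)(0.84200)/8.314 = 381.0 K

T ≈ 381.0 K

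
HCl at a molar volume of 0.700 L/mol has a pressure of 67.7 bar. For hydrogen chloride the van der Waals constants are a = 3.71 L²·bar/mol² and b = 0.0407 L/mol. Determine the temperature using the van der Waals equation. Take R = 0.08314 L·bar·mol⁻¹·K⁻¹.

T = (P + a/V_m²)(V_m − b)/R
P + a/V_m² = 67.7 + 3.71/(0.700)² = 75.271 bar
V_m − b = 0.700 − 0.0407 = 0.65930 L/mol
T = (75.271)(0.65930)/0.08314 = 596.9 K

T ≈ 596.9 K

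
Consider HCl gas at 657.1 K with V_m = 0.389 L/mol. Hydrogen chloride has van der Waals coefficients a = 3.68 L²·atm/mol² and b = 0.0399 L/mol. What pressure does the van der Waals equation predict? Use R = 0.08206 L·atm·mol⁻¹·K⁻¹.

P ≈ 130.1 atm

P = RT/(V_m − b) − a/V_m²
RT/(V_m − b) = (0.08206)(657.1)/(0.389 − 0.0399) = 53.922/0.34910 = 154.46 atm
a/V_m² = 3.68/(0.389)² = 24.319 atm
P = 154.46 − 24.319 = 130.1 atm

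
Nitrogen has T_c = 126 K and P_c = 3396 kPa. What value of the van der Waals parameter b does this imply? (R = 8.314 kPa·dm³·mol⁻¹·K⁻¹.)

b ≈ 0.03856 dm³/mol

From T_c = 8a/(27Rb) and P_c = a/(27b²): b = R T_c/(8 P_c).
b = (8.314)(126)/(8×3396) = 1047.6/27168 = 0.03856 dm³/mol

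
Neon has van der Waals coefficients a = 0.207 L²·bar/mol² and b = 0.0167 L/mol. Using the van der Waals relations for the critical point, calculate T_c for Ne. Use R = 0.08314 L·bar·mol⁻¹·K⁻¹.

T_c ≈ 44.17 K

For a van der Waals gas, T_c = 8a/(27Rb).
T_c = 8×0.207/(27×0.08314×0.0167) = 1.6560/0.037488 = 44.17 K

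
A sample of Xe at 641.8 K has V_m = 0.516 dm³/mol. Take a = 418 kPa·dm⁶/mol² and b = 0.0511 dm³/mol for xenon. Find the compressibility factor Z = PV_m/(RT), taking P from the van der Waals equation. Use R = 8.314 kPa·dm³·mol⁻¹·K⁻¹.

P = RT/(V_m − b) − a/V_m² = (8.314)(641.8)/(0.516 − 0.0511) − 418/(0.516)²
  = 5335.9/0.46490 − 1569.9 = 11478 − 1569.9 = 9908 kPa
Z = PV_m/(RT) = (9908)(0.516)/((8.314)(641.8)) = 5112.5/5335.9 = 0.9581

Z ≈ 0.9581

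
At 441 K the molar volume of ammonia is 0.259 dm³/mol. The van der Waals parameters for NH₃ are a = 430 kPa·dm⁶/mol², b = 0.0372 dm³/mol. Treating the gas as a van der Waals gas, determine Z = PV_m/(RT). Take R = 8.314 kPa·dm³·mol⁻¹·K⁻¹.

Z ≈ 0.7149

P = RT/(V_m − b) − a/V_m² = (8.314)(441)/(0.259 − 0.0372) − 430/(0.259)²
  = 3666.5/0.22180 − 6410.2 = 16531 − 6410.2 = 10121 kPa
Z = PV_m/(RT) = (10121)(0.259)/((8.314)(441)) = 2621.3/3666.5 = 0.7149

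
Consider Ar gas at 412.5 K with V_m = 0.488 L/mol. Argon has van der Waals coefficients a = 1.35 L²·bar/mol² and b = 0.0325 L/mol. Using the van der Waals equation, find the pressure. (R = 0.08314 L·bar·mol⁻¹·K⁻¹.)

P ≈ 69.62 bar

P = RT/(V_m − b) − a/V_m²
RT/(V_m − b) = (0.08314)(412.5)/(0.488 − 0.0325) = 34.295/0.45550 = 75.291 bar
a/V_m² = 1.35/(0.488)² = 5.6688 bar
P = 75.291 − 5.6688 = 69.62 bar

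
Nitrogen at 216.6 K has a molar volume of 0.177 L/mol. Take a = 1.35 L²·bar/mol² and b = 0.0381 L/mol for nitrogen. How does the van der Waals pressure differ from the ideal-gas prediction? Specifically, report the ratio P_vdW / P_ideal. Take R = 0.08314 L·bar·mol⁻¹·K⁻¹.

P_vdW / P_ideal ≈ 0.8508

Ideal: P_ideal = RT/V_m = (0.08314)(216.6)/0.177 = 101.741 bar
vdW: P = RT/(V_m − b) − a/V_m² = 18.0081/0.138900 − 1.35/0.0313290 = 129.648 − 43.0911 = 86.557 bar
Ratio = 86.557/101.741 = 0.8508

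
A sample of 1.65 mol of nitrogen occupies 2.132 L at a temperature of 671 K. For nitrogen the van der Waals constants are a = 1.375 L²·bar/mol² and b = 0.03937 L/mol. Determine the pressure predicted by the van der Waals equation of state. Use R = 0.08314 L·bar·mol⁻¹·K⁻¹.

P = nRT/(V − nb) − a n²/V²
nRT/(V − nb) = (1.65)(0.08314)(671)/(2.132 − 1.65×0.03937) = 92.048/2.0670 = 44.532 bar
a n²/V² = (1.375)(1.65)²/(2.132)² = 0.82356 bar
P = 44.532 − 0.82356 = 43.71 bar

P ≈ 43.71 bar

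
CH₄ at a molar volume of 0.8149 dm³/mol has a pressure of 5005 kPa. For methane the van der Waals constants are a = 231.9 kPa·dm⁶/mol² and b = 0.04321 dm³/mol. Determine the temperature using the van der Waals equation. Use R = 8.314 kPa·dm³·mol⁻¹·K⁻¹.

T ≈ 497.0 K

T = (P + a/V_m²)(V_m − b)/R
P + a/V_m² = 5005 + 231.9/(0.8149)² = 5354.2 kPa
V_m − b = 0.8149 − 0.04321 = 0.77169 dm³/mol
T = (5354.2)(0.77169)/8.314 = 497.0 K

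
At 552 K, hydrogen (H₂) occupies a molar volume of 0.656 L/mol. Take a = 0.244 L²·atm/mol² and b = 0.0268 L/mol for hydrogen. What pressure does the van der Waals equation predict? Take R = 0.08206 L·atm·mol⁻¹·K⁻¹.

P ≈ 71.42 atm

P = RT/(V_m − b) − a/V_m²
RT/(V_m − b) = (0.08206)(552)/(0.656 − 0.0268) = 45.297/0.62920 = 71.991 atm
a/V_m² = 0.244/(0.656)² = 0.56700 atm
P = 71.991 − 0.56700 = 71.42 atm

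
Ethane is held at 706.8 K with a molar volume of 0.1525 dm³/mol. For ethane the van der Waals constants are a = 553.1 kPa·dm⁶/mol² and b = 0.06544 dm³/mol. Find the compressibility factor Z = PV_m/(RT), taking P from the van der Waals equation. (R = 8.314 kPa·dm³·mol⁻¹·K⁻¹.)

Z ≈ 1.134

P = RT/(V_m − b) − a/V_m² = (8.314)(706.8)/(0.1525 − 0.06544) − 553.1/(0.1525)²
  = 5876.3/0.087060 − 23783 = 67497 − 23783 = 43714 kPa
Z = PV_m/(RT) = (43714)(0.1525)/((8.314)(706.8)) = 6666.4/5876.3 = 1.134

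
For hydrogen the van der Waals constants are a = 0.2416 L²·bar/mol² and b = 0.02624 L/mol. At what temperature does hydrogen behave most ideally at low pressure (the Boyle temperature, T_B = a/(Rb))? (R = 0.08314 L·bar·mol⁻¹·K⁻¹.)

For a van der Waals gas the second virial coefficient B₂ = b − a/(RT) vanishes at T_B = a/(Rb).
T_B = 0.2416/(0.08314×0.02624) = 0.2416/0.0021816 = 110.7 K

T_B ≈ 110.7 K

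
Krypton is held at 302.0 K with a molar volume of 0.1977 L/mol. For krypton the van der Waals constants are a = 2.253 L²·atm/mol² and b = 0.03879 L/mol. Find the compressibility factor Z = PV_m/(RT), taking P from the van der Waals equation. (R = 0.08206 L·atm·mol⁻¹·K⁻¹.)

Z ≈ 0.7843

P = RT/(V_m − b) − a/V_m² = (0.08206)(302.0)/(0.1977 − 0.03879) − 2.253/(0.1977)²
  = 24.782/0.15891 − 57.643 = 155.95 − 57.643 = 98.31 atm
Z = PV_m/(RT) = (98.31)(0.1977)/((0.08206)(302.0)) = 19.436/24.782 = 0.7843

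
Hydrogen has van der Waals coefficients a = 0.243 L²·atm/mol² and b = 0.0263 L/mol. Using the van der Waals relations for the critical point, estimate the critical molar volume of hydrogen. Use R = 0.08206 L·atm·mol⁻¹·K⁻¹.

For a van der Waals gas, V_m,c = 3b.
V_m,c = 3×0.0263 = 0.07890 L/mol

V_m,c ≈ 0.07890 L/mol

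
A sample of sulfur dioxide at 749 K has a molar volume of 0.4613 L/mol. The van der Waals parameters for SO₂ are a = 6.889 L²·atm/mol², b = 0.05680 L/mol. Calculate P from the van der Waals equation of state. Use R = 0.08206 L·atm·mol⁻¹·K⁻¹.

P = RT/(V_m − b) − a/V_m²
RT/(V_m − b) = (0.08206)(749)/(0.4613 − 0.05680) = 61.463/0.40450 = 151.95 atm
a/V_m² = 6.889/(0.4613)² = 32.373 atm
P = 151.95 − 32.373 = 119.6 atm

P ≈ 119.6 atm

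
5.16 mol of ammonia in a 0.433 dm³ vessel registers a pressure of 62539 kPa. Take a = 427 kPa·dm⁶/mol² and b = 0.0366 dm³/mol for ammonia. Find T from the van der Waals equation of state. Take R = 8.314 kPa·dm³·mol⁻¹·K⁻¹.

T = (P + a n²/V²)(V − nb)/(nR)
P + a n²/V² = 62539 + (427)(5.16)²/(0.433)² = 123178 kPa
V − nb = 0.433 − (5.16)(0.0366) = 0.24414 dm³
T = (123178)(0.24414)/((5.16)(8.314)) = 701.0 K

T ≈ 701.0 K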